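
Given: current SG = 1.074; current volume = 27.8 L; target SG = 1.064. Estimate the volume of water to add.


V_water = V·((SG_curr − 1)/(SG_target − 1) − 1)
V_water = 27.8·((1.074 − 1)/(1.064 − 1) − 1)

4.3438 L


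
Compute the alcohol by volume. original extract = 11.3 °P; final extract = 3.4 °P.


SG = 259/(259 − P);  ABV = (OG − FG)·131.25
OG = 259/(259 − 11.3) = 1.0456
FG = 259/(259 − 3.4) = 1.0133
ABV = (1.0456 − 1.0133)·131.25

4.2417 % ABV


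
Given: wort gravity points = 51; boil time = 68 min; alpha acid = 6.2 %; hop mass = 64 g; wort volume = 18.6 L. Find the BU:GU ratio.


U = 1.65·0.000125^(GP/1000)·(1−e^(−0.04t))/4.15;  IBU = (α/100)·m·U·1000/V;  BU:GU = IBU/GP
U = 1.65·0.000125^(51/1000)·(1−e^(−0.04·68))/4.15 = 0.2348
IBU = (6.2/100)·64·0.2348·1000/18.6 = 50.1005
BU:GU = 50.1005/51

0.9824


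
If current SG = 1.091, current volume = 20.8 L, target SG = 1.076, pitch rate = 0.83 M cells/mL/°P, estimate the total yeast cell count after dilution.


V_w = V·((SG_c−1)/(SG_t−1)−1);  °P = 259 − 259/SG_t;  cells = rate·(V+V_w)·°P
V_w = 20.8·((1.091−1)/(1.076−1)−1) = 4.1053
V_final = 20.8 + 4.1053 = 24.9053
°P = 259 − 259/1.076 = 18.2937
cells = 0.83·24.9053·18.2937

378.1554 billion cells


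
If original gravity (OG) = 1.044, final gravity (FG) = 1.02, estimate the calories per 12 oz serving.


ABW = (OG−FG)·131.25·0.79/FG;  °P = 259 − 259/SG (for OG→OE and FG→AE);  RE = 0.1808·OE + 0.8192·AE;  Cal = (6.9·ABW + 4·(RE−0.1))·FG·3.55
ABW = (1.044 − 1.02)·131.25·0.79/1.02 = 2.4397
OE = 259 − 259/1.044 = 10.9157 °P
AE = 259 − 259/1.02 = 5.0784 °P
RE = 0.1808·10.9157 + 0.8192·5.0784 = 6.1338 °P
Cal = (6.9·2.4397 + 4·(6.1338−0.1))·1.02·3.55

148.3495 kcal


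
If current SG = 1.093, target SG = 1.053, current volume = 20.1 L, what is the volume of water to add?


V_water = V·((SG_curr − 1)/(SG_target − 1) − 1)
V_water = 20.1·((1.093 − 1)/(1.053 − 1) − 1)

15.1698 L


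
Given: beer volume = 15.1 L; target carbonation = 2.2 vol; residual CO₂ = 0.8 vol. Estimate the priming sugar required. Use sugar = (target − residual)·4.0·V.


sugar = (2.2 − 0.8)·4.0·15.1

84.5600 g


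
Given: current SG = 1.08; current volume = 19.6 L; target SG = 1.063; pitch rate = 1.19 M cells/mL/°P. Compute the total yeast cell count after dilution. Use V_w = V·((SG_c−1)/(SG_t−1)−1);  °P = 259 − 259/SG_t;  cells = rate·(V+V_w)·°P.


V_w = 19.6·((1.08−1)/(1.063−1)−1) = 5.2889
V_final = 19.6 + 5.2889 = 24.8889
°P = 259 − 259/1.063 = 15.3500
cells = 1.19·24.8889·15.3500

454.6315 billion cells


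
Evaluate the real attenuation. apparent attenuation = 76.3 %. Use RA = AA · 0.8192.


RA = 76.3 · 0.8192

62.5050 %


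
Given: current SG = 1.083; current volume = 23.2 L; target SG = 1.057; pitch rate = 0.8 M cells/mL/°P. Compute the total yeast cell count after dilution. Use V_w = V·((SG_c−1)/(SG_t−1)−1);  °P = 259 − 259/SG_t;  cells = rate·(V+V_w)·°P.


V_w = 23.2·((1.083−1)/(1.057−1)−1) = 10.5825
V_final = 23.2 + 10.5825 = 33.7825
°P = 259 − 259/1.057 = 13.9669
cells = 0.8·33.7825·13.9669

377.4686 billion cells


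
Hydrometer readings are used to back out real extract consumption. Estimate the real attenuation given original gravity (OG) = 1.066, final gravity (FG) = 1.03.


AA = (OG−FG)/(OG−1)·100;  RA = AA·0.8192
AA = (1.066 − 1.03)/(1.066 − 1)·100 = 54.5455
RA = 54.5455·0.8192

44.6836 %


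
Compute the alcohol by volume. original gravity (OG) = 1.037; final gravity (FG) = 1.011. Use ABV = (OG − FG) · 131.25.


ABV = (1.037 − 1.011) · 131.25

3.4125 % ABV


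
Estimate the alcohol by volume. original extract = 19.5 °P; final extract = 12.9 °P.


SG = 259/(259 − P);  ABV = (OG − FG)·131.25
OG = 259/(259 − 19.5) = 1.0814
FG = 259/(259 − 12.9) = 1.0524
ABV = (1.0814 − 1.0524)·131.25

3.8065 % ABV


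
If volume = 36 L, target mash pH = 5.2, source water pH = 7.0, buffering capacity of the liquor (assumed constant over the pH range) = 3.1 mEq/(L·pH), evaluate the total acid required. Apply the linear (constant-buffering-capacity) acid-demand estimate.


acid = buffering capacity · (pH_source − pH_target) · V
acid = 3.1 · (7.0 − 5.2) · 36

200.8800 mEq


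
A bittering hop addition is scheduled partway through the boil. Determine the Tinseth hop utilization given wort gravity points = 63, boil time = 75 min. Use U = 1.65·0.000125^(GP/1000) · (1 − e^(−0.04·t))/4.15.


bigness = 1.65·0.000125^(63/1000) = 0.9367
boil_factor = (1 − e^(−0.04·75))/4.15 = 0.2290
U = 0.9367 · 0.2290

0.2145


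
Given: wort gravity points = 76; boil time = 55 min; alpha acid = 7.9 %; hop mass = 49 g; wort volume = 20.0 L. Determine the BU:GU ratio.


U = 1.65·0.000125^(GP/1000)·(1−e^(−0.04t))/4.15;  IBU = (α/100)·m·U·1000/V;  BU:GU = IBU/GP
U = 1.65·0.000125^(76/1000)·(1−e^(−0.04·55))/4.15 = 0.1786
IBU = (7.9/100)·49·0.1786·1000/20.0 = 34.5615
BU:GU = 34.5615/76

0.4548


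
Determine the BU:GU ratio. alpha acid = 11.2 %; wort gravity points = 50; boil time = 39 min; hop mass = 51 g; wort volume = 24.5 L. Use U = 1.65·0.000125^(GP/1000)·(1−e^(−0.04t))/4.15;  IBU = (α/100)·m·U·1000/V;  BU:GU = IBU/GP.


U = 1.65·0.000125^(50/1000)·(1−e^(−0.04·39))/4.15 = 0.2004
IBU = (11.2/100)·51·0.2004·1000/24.5 = 46.7149
BU:GU = 46.7149/50

0.9343


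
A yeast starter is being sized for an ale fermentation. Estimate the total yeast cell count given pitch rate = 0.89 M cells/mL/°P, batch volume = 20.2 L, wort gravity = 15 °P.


cells (billions) = rate · V_L · °P
cells = 0.89 · 20.2 · 15

269.6700 billion cells


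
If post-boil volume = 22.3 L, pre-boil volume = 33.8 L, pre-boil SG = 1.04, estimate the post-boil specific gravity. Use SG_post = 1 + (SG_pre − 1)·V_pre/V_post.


pts_pre = (1.04 − 1)·1000 = 40.0000
pts_post = 40.0000·33.8/22.3 = 60.6278
SG_post = 1 + 60.6278/1000

1.0606


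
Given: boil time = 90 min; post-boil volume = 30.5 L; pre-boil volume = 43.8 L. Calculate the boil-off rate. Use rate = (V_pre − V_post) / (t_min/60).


rate = (43.8 − 30.5) / (90/60)

8.8667 L/hr


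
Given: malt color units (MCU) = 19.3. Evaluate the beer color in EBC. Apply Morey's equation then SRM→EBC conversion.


SRM = 1.4922·MCU^0.6859;  EBC = SRM·1.97
SRM = 1.4922·19.3^0.6859 = 11.3656
EBC = 11.3656·1.97

22.3902 EBC


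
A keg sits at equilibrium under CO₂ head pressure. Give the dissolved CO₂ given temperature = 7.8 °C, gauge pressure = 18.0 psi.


vols = (P + 14.695)·(0.01821 + 0.09011·e^(−0.04·T))
vols = (18.0 + 14.695)·(0.01821 + 0.09011·e^(−0.04·7.8))

2.7519 volumes


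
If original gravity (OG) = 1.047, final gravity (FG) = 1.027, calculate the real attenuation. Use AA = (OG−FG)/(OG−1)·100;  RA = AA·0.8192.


AA = (1.047 − 1.027)/(1.047 − 1)·100 = 42.5532
RA = 42.5532·0.8192

34.8596 %


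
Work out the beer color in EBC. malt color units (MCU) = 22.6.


SRM = 1.4922·MCU^0.6859;  EBC = SRM·1.97
SRM = 1.4922·22.6^0.6859 = 12.6651
EBC = 12.6651·1.97

24.9503 EBC


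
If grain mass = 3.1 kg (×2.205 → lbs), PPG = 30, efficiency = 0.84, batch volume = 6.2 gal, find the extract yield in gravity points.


points = lbs × PPG × eff / vol
lbs = 3.1 × 2.205 = 6.8355
points = 6.8355 × 30 × 0.84 / 6.2

27.7830 points


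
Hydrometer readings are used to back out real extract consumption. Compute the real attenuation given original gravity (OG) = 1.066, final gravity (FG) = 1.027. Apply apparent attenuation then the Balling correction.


AA = (OG−FG)/(OG−1)·100;  RA = AA·0.8192
AA = (1.066 − 1.027)/(1.066 − 1)·100 = 59.0909
RA = 59.0909·0.8192

48.4073 %


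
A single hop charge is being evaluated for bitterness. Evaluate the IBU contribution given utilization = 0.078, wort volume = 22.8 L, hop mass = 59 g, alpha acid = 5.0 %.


IBU = (α/100)·mass·U·1000 / V
IBU = (5.0/100)·59·0.078·1000 / 22.8

10.0921 IBU


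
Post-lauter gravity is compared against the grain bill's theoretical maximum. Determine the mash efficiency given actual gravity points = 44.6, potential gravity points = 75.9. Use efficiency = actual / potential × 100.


efficiency = 44.6 / 75.9 × 100

58.7615 %


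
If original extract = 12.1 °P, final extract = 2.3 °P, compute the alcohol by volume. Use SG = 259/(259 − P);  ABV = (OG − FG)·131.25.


OG = 259/(259 − 12.1) = 1.0490
FG = 259/(259 − 2.3) = 1.0090
ABV = (1.0490 − 1.0090)·131.25

5.2563 % ABV


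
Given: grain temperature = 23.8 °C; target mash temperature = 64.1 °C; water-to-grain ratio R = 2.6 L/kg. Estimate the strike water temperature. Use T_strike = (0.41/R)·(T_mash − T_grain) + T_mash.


T_strike = (0.41/2.6)·(64.1 − 23.8) + 64.1

70.4550 °C


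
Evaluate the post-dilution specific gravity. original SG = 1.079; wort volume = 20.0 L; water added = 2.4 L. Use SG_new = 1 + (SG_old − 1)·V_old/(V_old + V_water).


pts = (1.079 − 1)·1000·20.0/(20.0 + 2.4) = 70.5357
SG_new = 1 + 70.5357/1000

1.0705


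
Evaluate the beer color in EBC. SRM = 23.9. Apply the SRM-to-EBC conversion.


EBC = SRM · 1.97
EBC = 23.9 · 1.97

47.0830 EBC


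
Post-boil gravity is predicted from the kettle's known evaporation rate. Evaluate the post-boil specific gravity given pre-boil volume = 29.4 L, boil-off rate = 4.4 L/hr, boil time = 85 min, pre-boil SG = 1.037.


V_post = V_pre − rate·(t/60);  SG_post = 1 + (SG_pre−1)·V_pre/V_post
V_post = 29.4 − 4.4·(85/60) = 23.1667
SG_post = 1 + (1.037 − 1)·29.4/23.1667

1.0470


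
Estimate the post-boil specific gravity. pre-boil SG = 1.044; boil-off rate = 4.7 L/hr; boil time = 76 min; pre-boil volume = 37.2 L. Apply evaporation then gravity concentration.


V_post = V_pre − rate·(t/60);  SG_post = 1 + (SG_pre−1)·V_pre/V_post
V_post = 37.2 − 4.7·(76/60) = 31.2467
SG_post = 1 + (1.044 − 1)·37.2/31.2467

1.0524


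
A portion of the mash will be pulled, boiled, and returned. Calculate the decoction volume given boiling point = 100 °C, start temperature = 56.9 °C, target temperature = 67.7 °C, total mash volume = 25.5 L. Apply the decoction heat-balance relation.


V_dec = V_total·(T_target − T_start)/(T_boil − T_start)
V_dec = 25.5·(67.7 − 56.9)/(100 − 56.9)

6.3898 L


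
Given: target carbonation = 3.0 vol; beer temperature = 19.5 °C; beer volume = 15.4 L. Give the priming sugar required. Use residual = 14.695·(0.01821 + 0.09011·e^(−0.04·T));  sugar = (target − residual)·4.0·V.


residual = 14.695·(0.01821 + 0.09011·e^(−0.04·19.5)) = 0.8746
sugar = (3.0 − 0.8746)·4.0·15.4

130.9245 g


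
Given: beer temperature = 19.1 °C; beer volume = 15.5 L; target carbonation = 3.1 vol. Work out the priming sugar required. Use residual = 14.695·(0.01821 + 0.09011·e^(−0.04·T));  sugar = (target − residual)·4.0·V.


residual = 14.695·(0.01821 + 0.09011·e^(−0.04·19.1)) = 0.8844
sugar = (3.1 − 0.8844)·4.0·15.5

137.3677 g


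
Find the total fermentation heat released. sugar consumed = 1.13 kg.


Q = m_sugar · 590 kJ/kg
Q = 1.13 · 590

666.7000 kJ


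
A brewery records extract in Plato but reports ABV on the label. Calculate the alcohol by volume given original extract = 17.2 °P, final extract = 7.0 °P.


SG = 259/(259 − P);  ABV = (OG − FG)·131.25
OG = 259/(259 − 17.2) = 1.0711
FG = 259/(259 − 7.0) = 1.0278
ABV = (1.0711 − 1.0278)·131.25

5.6904 % ABV


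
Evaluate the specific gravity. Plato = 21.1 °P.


SG = 259/(259 − P)
SG = 259/(259 − 21.1)

1.0887


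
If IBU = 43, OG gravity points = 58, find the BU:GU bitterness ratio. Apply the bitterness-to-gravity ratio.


BU:GU = IBU / OG_points
BU:GU = 43 / 58

0.7414


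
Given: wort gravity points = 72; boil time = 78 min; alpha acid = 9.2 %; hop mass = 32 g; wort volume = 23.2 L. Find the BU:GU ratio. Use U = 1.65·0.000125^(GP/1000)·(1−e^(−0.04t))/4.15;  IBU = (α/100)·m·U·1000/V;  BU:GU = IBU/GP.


U = 1.65·0.000125^(72/1000)·(1−e^(−0.04·78))/4.15 = 0.1990
IBU = (9.2/100)·32·0.1990·1000/23.2 = 25.2493
BU:GU = 25.2493/72

0.3507


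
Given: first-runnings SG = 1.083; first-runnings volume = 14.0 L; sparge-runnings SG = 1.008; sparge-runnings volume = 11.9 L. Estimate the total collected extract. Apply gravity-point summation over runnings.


total = Σ (SG_i − 1)·1000·V_i
first = (1.083 − 1)·1000·14.0 = 1162.0000
sparge = (1.008 − 1)·1000·11.9 = 95.2000
total = 1162.0000 + 95.2000

1257.2000 gravity·L


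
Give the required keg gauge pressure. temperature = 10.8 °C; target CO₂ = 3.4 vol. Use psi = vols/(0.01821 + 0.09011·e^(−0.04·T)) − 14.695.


psi = 3.4/(0.01821 + 0.09011·e^(−0.04·10.8)) − 14.695

29.6276 psi


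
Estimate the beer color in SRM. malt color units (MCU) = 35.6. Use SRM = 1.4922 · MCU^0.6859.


SRM = 1.4922 · 35.6^0.6859

17.2968 SRM


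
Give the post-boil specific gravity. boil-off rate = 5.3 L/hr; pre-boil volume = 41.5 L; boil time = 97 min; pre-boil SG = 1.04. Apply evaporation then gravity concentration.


V_post = V_pre − rate·(t/60);  SG_post = 1 + (SG_pre−1)·V_pre/V_post
V_post = 41.5 − 5.3·(97/60) = 32.9317
SG_post = 1 + (1.04 − 1)·41.5/32.9317

1.0504


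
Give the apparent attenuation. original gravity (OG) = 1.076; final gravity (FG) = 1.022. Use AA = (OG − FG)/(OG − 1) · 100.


AA = (1.076 − 1.022)/(1.076 − 1) · 100

71.0526 %


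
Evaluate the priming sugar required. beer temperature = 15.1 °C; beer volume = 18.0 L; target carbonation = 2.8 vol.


residual = 14.695·(0.01821 + 0.09011·e^(−0.04·T));  sugar = (target − residual)·4.0·V
residual = 14.695·(0.01821 + 0.09011·e^(−0.04·15.1)) = 0.9914
sugar = (2.8 − 0.9914)·4.0·18.0

130.2183 g


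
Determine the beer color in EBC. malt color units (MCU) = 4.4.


SRM = 1.4922·MCU^0.6859;  EBC = SRM·1.97
SRM = 1.4922·4.4^0.6859 = 4.1226
EBC = 4.1226·1.97

8.1215 EBC


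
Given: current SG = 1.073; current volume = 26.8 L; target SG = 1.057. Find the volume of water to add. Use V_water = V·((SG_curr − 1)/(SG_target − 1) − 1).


V_water = 26.8·((1.073 − 1)/(1.057 − 1) − 1)

7.5228 L


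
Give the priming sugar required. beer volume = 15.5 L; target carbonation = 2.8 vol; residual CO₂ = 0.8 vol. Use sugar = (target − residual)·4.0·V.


sugar = (2.8 − 0.8)·4.0·15.5

124.0000 g


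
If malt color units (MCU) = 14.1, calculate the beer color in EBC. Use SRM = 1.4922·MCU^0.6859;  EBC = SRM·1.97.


SRM = 1.4922·14.1^0.6859 = 9.1638
EBC = 9.1638·1.97

18.0527 EBC


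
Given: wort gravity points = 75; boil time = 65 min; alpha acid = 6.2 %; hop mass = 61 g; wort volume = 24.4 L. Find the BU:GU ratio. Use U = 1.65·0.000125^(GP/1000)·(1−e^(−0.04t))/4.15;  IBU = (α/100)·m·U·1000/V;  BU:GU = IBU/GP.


U = 1.65·0.000125^(75/1000)·(1−e^(−0.04·65))/4.15 = 0.1876
IBU = (6.2/100)·61·0.1876·1000/24.4 = 29.0749
BU:GU = 29.0749/75

0.3877


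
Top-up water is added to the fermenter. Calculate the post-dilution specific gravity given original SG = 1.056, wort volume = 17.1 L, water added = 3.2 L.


SG_new = 1 + (SG_old − 1)·V_old/(V_old + V_water)
pts = (1.056 − 1)·1000·17.1/(17.1 + 3.2) = 47.1724
SG_new = 1 + 47.1724/1000

1.0472


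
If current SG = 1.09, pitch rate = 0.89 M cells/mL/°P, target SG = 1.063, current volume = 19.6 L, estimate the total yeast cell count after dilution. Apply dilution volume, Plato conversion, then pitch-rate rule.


V_w = V·((SG_c−1)/(SG_t−1)−1);  °P = 259 − 259/SG_t;  cells = rate·(V+V_w)·°P
V_w = 19.6·((1.09−1)/(1.063−1)−1) = 8.4000
V_final = 19.6 + 8.4000 = 28.0000
°P = 259 − 259/1.063 = 15.3500
cells = 0.89·28.0000·15.3500

382.5208 billion cells


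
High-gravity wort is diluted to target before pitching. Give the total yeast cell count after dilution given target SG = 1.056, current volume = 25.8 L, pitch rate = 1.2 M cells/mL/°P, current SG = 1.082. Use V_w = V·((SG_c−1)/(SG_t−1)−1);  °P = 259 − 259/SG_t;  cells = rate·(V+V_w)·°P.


V_w = 25.8·((1.082−1)/(1.056−1)−1) = 11.9786
V_final = 25.8 + 11.9786 = 37.7786
°P = 259 − 259/1.056 = 13.7348
cells = 1.2·37.7786·13.7348

622.6595 billion cells


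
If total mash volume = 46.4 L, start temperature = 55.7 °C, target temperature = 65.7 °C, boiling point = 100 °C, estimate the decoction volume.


V_dec = V_total·(T_target − T_start)/(T_boil − T_start)
V_dec = 46.4·(65.7 − 55.7)/(100 − 55.7)

10.4740 L


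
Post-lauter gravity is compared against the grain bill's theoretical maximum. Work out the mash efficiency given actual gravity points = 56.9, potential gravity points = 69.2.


efficiency = actual / potential × 100
efficiency = 56.9 / 69.2 × 100

82.2254 %


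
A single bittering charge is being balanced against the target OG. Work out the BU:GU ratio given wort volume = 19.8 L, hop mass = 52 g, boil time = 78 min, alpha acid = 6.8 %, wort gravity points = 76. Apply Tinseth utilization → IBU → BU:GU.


U = 1.65·0.000125^(GP/1000)·(1−e^(−0.04t))/4.15;  IBU = (α/100)·m·U·1000/V;  BU:GU = IBU/GP
U = 1.65·0.000125^(76/1000)·(1−e^(−0.04·78))/4.15 = 0.1919
IBU = (6.8/100)·52·0.1919·1000/19.8 = 34.2795
BU:GU = 34.2795/76

0.4510


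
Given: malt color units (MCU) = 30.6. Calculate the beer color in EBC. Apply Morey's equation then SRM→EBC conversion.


SRM = 1.4922·MCU^0.6859;  EBC = SRM·1.97
SRM = 1.4922·30.6^0.6859 = 15.5913
EBC = 15.5913·1.97

30.7149 EBC


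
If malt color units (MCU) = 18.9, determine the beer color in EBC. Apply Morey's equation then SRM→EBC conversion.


SRM = 1.4922·MCU^0.6859;  EBC = SRM·1.97
SRM = 1.4922·18.9^0.6859 = 11.2035
EBC = 11.2035·1.97

22.0708 EBC


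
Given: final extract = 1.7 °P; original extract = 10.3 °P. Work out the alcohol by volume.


SG = 259/(259 − P);  ABV = (OG − FG)·131.25
OG = 259/(259 − 10.3) = 1.0414
FG = 259/(259 − 1.7) = 1.0066
ABV = (1.0414 − 1.0066)·131.25

4.5686 % ABV


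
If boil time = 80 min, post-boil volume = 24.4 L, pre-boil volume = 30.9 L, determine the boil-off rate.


rate = (V_pre − V_post) / (t_min/60)
rate = (30.9 − 24.4) / (80/60)

4.8750 L/hr


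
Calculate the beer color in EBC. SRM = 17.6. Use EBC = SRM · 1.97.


EBC = 17.6 · 1.97

34.6720 EBC


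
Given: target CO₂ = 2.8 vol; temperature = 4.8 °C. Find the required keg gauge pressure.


psi = vols/(0.01821 + 0.09011·e^(−0.04·T)) − 14.695
psi = 2.8/(0.01821 + 0.09011·e^(−0.04·4.8)) − 14.695

15.5496 psi


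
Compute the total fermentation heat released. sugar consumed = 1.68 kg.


Q = m_sugar · 590 kJ/kg
Q = 1.68 · 590

991.2000 kJ


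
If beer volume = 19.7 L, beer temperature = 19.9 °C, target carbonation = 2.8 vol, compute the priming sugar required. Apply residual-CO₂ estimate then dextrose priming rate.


residual = 14.695·(0.01821 + 0.09011·e^(−0.04·T));  sugar = (target − residual)·4.0·V
residual = 14.695·(0.01821 + 0.09011·e^(−0.04·19.9)) = 0.8650
sugar = (2.8 − 0.8650)·4.0·19.7

152.4806 g


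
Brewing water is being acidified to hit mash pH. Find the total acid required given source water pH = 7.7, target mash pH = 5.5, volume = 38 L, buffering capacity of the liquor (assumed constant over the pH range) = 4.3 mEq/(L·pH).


acid = buffering capacity · (pH_source − pH_target) · V
acid = 4.3 · (7.7 − 5.5) · 38

359.4800 mEq


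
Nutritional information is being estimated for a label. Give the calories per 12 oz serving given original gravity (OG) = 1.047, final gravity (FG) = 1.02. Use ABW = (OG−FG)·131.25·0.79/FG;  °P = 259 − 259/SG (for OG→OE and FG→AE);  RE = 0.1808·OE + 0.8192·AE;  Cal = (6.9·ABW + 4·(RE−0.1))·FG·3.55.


ABW = (1.047 − 1.02)·131.25·0.79/1.02 = 2.7447
OE = 259 − 259/1.047 = 11.6266 °P
AE = 259 − 259/1.02 = 5.0784 °P
RE = 0.1808·11.6266 + 0.8192·5.0784 = 6.2623 °P
Cal = (6.9·2.7447 + 4·(6.2623−0.1))·1.02·3.55

157.8305 kcal


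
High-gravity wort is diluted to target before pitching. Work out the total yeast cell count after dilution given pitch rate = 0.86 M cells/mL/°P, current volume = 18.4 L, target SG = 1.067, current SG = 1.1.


V_w = V·((SG_c−1)/(SG_t−1)−1);  °P = 259 − 259/SG_t;  cells = rate·(V+V_w)·°P
V_w = 18.4·((1.1−1)/(1.067−1)−1) = 9.0627
V_final = 18.4 + 9.0627 = 27.4627
°P = 259 − 259/1.067 = 16.2634
cells = 0.86·27.4627·16.2634

384.1065 billion cells


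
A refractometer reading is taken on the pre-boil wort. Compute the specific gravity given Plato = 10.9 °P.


SG = 259/(259 − P)
SG = 259/(259 − 10.9)

1.0439


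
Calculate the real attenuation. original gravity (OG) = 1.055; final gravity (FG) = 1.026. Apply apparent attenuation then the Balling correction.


AA = (OG−FG)/(OG−1)·100;  RA = AA·0.8192
AA = (1.055 − 1.026)/(1.055 − 1)·100 = 52.7273
RA = 52.7273·0.8192

43.1942 %


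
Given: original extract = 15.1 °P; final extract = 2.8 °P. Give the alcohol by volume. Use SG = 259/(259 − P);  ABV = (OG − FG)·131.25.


OG = 259/(259 − 15.1) = 1.0619
FG = 259/(259 − 2.8) = 1.0109
ABV = (1.0619 − 1.0109)·131.25

6.6913 % ABV


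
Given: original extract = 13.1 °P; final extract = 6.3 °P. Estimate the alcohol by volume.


SG = 259/(259 − P);  ABV = (OG − FG)·131.25
OG = 259/(259 − 13.1) = 1.0533
FG = 259/(259 − 6.3) = 1.0249
ABV = (1.0533 − 1.0249)·131.25

3.7200 % ABV


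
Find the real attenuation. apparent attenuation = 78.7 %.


RA = AA · 0.8192
RA = 78.7 · 0.8192

64.4710 %


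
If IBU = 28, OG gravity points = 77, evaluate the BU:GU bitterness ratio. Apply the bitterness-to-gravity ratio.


BU:GU = IBU / OG_points
BU:GU = 28 / 77

0.3636


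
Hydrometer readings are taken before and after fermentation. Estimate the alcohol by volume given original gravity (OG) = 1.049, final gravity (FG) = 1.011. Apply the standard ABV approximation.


ABV = (OG − FG) · 131.25
ABV = (1.049 − 1.011) · 131.25

4.9875 % ABV


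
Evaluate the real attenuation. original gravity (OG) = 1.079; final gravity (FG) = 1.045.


AA = (OG−FG)/(OG−1)·100;  RA = AA·0.8192
AA = (1.079 − 1.045)/(1.079 − 1)·100 = 43.0380
RA = 43.0380·0.8192

35.2567 %


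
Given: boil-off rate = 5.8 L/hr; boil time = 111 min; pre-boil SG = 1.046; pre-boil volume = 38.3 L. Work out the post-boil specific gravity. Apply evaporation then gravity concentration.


V_post = V_pre − rate·(t/60);  SG_post = 1 + (SG_pre−1)·V_pre/V_post
V_post = 38.3 − 5.8·(111/60) = 27.5700
SG_post = 1 + (1.046 − 1)·38.3/27.5700

1.0639


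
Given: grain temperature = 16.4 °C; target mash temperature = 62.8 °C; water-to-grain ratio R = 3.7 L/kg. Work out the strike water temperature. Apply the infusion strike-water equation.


T_strike = (0.41/R)·(T_mash − T_grain) + T_mash
T_strike = (0.41/3.7)·(62.8 − 16.4) + 62.8

67.9416 °C


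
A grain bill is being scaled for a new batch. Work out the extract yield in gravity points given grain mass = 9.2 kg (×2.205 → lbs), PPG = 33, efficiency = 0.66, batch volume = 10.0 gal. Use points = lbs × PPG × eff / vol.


lbs = 9.2 × 2.205 = 20.2860
points = 20.2860 × 33 × 0.66 / 10.0

44.1829 points


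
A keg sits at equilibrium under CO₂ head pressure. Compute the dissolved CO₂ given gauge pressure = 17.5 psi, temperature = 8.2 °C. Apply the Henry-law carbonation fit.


vols = (P + 14.695)·(0.01821 + 0.09011·e^(−0.04·T))
vols = (17.5 + 14.695)·(0.01821 + 0.09011·e^(−0.04·8.2))

2.6761 volumes


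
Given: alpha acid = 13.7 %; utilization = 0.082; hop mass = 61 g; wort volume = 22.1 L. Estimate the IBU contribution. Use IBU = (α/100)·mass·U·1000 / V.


IBU = (13.7/100)·61·0.082·1000 / 22.1

31.0079 IBU


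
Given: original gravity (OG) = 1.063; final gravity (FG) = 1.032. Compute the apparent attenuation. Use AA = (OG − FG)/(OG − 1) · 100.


AA = (1.063 − 1.032)/(1.063 − 1) · 100

49.2063 %


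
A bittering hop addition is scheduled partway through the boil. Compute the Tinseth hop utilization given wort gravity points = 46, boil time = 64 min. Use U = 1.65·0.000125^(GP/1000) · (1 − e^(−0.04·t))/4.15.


bigness = 1.65·0.000125^(46/1000) = 1.0913
boil_factor = (1 − e^(−0.04·64))/4.15 = 0.2223
U = 1.0913 · 0.2223

0.2426


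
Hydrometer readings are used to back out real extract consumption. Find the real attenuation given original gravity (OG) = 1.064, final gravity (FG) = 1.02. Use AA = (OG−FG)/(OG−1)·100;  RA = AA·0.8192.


AA = (1.064 − 1.02)/(1.064 − 1)·100 = 68.7500
RA = 68.7500·0.8192

56.3200 %


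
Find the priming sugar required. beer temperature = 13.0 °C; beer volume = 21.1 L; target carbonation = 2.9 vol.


residual = 14.695·(0.01821 + 0.09011·e^(−0.04·T));  sugar = (target − residual)·4.0·V
residual = 14.695·(0.01821 + 0.09011·e^(−0.04·13.0)) = 1.0548
sugar = (2.9 − 1.0548)·4.0·21.1

155.7315 g


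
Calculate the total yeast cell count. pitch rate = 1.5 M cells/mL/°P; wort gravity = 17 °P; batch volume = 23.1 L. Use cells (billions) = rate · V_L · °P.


cells = 1.5 · 23.1 · 17

589.0500 billion cells


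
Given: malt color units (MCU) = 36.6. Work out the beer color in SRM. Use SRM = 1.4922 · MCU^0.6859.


SRM = 1.4922 · 36.6^0.6859

17.6286 SRM


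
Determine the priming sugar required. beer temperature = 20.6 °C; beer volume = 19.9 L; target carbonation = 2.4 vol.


residual = 14.695·(0.01821 + 0.09011·e^(−0.04·T));  sugar = (target − residual)·4.0·V
residual = 14.695·(0.01821 + 0.09011·e^(−0.04·20.6)) = 0.8485
sugar = (2.4 − 0.8485)·4.0·19.9

123.5016 g


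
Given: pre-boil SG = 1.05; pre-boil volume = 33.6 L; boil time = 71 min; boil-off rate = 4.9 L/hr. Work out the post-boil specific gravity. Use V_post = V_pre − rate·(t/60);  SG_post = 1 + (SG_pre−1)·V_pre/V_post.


V_post = 33.6 − 4.9·(71/60) = 27.8017
SG_post = 1 + (1.05 − 1)·33.6/27.8017

1.0604


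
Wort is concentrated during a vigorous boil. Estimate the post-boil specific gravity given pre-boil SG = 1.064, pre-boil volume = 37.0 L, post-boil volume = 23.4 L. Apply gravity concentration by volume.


SG_post = 1 + (SG_pre − 1)·V_pre/V_post
pts_pre = (1.064 − 1)·1000 = 64.0000
pts_post = 64.0000·37.0/23.4 = 101.1966
SG_post = 1 + 101.1966/1000

1.1012


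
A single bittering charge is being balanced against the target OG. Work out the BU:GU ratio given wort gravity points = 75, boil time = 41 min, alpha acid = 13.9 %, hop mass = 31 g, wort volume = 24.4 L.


U = 1.65·0.000125^(GP/1000)·(1−e^(−0.04t))/4.15;  IBU = (α/100)·m·U·1000/V;  BU:GU = IBU/GP
U = 1.65·0.000125^(75/1000)·(1−e^(−0.04·41))/4.15 = 0.1633
IBU = (13.9/100)·31·0.1633·1000/24.4 = 28.8427
BU:GU = 28.8427/75

0.3846


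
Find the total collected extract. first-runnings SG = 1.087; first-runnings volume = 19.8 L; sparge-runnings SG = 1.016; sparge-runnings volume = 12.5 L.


total = Σ (SG_i − 1)·1000·V_i
first = (1.087 − 1)·1000·19.8 = 1722.6000
sparge = (1.016 − 1)·1000·12.5 = 200.0000
total = 1722.6000 + 200.0000

1922.6000 gravity·L


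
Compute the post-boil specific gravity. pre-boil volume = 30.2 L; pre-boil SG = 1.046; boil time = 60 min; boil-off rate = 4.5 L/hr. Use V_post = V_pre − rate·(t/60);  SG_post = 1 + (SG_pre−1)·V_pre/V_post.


V_post = 30.2 − 4.5·(60/60) = 25.7000
SG_post = 1 + (1.046 − 1)·30.2/25.7000

1.0541


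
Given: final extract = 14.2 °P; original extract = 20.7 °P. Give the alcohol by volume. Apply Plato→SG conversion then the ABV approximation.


SG = 259/(259 − P);  ABV = (OG − FG)·131.25
OG = 259/(259 − 20.7) = 1.0869
FG = 259/(259 − 14.2) = 1.0580
ABV = (1.0869 − 1.0580)·131.25

3.7877 % ABV


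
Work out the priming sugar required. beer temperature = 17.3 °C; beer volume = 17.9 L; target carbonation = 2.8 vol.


residual = 14.695·(0.01821 + 0.09011·e^(−0.04·T));  sugar = (target − residual)·4.0·V
residual = 14.695·(0.01821 + 0.09011·e^(−0.04·17.3)) = 0.9304
sugar = (2.8 − 0.9304)·4.0·17.9

133.8606 g


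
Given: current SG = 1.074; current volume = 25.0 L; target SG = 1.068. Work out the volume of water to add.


V_water = V·((SG_curr − 1)/(SG_target − 1) − 1)
V_water = 25.0·((1.074 − 1)/(1.068 − 1) − 1)

2.2059 L


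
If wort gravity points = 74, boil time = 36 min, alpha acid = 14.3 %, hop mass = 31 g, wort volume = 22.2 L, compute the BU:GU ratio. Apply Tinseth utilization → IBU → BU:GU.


U = 1.65·0.000125^(GP/1000)·(1−e^(−0.04t))/4.15;  IBU = (α/100)·m·U·1000/V;  BU:GU = IBU/GP
U = 1.65·0.000125^(74/1000)·(1−e^(−0.04·36))/4.15 = 0.1560
IBU = (14.3/100)·31·0.1560·1000/22.2 = 31.1543
BU:GU = 31.1543/74

0.4210


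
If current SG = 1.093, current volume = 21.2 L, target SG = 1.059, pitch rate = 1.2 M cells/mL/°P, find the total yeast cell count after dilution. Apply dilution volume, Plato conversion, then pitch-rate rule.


V_w = V·((SG_c−1)/(SG_t−1)−1);  °P = 259 − 259/SG_t;  cells = rate·(V+V_w)·°P
V_w = 21.2·((1.093−1)/(1.059−1)−1) = 12.2169
V_final = 21.2 + 12.2169 = 33.4169
°P = 259 − 259/1.059 = 14.4297
cells = 1.2·33.4169·14.4297

578.6339 billion cells


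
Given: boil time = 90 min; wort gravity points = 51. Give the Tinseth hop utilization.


U = 1.65·0.000125^(GP/1000) · (1 − e^(−0.04·t))/4.15
bigness = 1.65·0.000125^(51/1000) = 1.0433
boil_factor = (1 − e^(−0.04·90))/4.15 = 0.2344
U = 1.0433 · 0.2344

0.2445


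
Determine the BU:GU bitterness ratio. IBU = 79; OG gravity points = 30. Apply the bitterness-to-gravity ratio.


BU:GU = IBU / OG_points
BU:GU = 79 / 30

2.6333


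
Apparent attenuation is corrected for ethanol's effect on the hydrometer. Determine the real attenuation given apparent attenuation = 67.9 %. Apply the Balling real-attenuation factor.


RA = AA · 0.8192
RA = 67.9 · 0.8192

55.6237 %


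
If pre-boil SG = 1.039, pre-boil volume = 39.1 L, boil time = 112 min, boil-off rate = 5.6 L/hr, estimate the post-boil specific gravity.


V_post = V_pre − rate·(t/60);  SG_post = 1 + (SG_pre−1)·V_pre/V_post
V_post = 39.1 − 5.6·(112/60) = 28.6467
SG_post = 1 + (1.039 − 1)·39.1/28.6467

1.0532


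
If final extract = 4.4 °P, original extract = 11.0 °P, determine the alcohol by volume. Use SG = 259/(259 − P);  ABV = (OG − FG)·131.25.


OG = 259/(259 − 11.0) = 1.0444
FG = 259/(259 − 4.4) = 1.0173
ABV = (1.0444 − 1.0173)·131.25

3.5533 % ABV


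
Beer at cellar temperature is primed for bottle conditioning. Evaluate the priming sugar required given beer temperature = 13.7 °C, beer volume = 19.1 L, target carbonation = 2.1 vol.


residual = 14.695·(0.01821 + 0.09011·e^(−0.04·T));  sugar = (target − residual)·4.0·V
residual = 14.695·(0.01821 + 0.09011·e^(−0.04·13.7)) = 1.0331
sugar = (2.1 − 1.0331)·4.0·19.1

81.5109 g


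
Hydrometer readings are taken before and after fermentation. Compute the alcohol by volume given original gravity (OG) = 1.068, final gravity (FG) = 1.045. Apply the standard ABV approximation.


ABV = (OG − FG) · 131.25
ABV = (1.068 − 1.045) · 131.25

3.0188 % ABV


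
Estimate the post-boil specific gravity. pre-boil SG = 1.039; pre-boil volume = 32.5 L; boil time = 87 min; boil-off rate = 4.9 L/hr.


V_post = V_pre − rate·(t/60);  SG_post = 1 + (SG_pre−1)·V_pre/V_post
V_post = 32.5 − 4.9·(87/60) = 25.3950
SG_post = 1 + (1.039 − 1)·32.5/25.3950

1.0499


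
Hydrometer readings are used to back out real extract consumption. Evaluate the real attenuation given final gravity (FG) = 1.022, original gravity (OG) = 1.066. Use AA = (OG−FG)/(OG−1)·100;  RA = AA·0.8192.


AA = (1.066 − 1.022)/(1.066 − 1)·100 = 66.6667
RA = 66.6667·0.8192

54.6133 %


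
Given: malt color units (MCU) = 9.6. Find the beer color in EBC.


SRM = 1.4922·MCU^0.6859;  EBC = SRM·1.97
SRM = 1.4922·9.6^0.6859 = 7.0399
EBC = 7.0399·1.97

13.8686 EBC


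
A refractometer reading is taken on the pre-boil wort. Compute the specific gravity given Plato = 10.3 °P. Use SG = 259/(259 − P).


SG = 259/(259 − 10.3)

1.0414


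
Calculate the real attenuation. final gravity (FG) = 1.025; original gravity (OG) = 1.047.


AA = (OG−FG)/(OG−1)·100;  RA = AA·0.8192
AA = (1.047 − 1.025)/(1.047 − 1)·100 = 46.8085
RA = 46.8085·0.8192

38.3455 %


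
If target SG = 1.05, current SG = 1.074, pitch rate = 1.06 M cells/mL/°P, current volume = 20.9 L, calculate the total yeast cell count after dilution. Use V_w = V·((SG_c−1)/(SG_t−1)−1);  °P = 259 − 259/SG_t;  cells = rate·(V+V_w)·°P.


V_w = 20.9·((1.074−1)/(1.05−1)−1) = 10.0320
V_final = 20.9 + 10.0320 = 30.9320
°P = 259 − 259/1.05 = 12.3333
cells = 1.06·30.9320·12.3333

404.3843 billion cells


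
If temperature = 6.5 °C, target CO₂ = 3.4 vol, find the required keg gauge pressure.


psi = vols/(0.01821 + 0.09011·e^(−0.04·T)) − 14.695
psi = 3.4/(0.01821 + 0.09011·e^(−0.04·6.5)) − 14.695

24.0782 psi


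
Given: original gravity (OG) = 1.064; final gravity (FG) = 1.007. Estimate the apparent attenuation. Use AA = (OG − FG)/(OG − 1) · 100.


AA = (1.064 − 1.007)/(1.064 − 1) · 100

89.0625 %


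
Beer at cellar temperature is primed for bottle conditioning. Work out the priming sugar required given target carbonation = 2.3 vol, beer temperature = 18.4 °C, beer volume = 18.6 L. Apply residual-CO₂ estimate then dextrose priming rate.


residual = 14.695·(0.01821 + 0.09011·e^(−0.04·T));  sugar = (target − residual)·4.0·V
residual = 14.695·(0.01821 + 0.09011·e^(−0.04·18.4)) = 0.9019
sugar = (2.3 − 0.9019)·4.0·18.6

104.0182 g


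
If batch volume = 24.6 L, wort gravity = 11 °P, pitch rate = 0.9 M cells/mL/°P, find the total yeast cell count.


cells (billions) = rate · V_L · °P
cells = 0.9 · 24.6 · 11

243.5400 billion cells


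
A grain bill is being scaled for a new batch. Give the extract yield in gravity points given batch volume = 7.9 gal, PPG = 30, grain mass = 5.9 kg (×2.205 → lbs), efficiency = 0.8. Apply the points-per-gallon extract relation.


points = lbs × PPG × eff / vol
lbs = 5.9 × 2.205 = 13.0095
points = 13.0095 × 30 × 0.8 / 7.9

39.5225 points


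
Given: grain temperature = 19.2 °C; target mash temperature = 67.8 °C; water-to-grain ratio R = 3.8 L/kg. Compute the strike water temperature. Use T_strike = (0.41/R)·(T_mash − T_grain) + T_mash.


T_strike = (0.41/3.8)·(67.8 − 19.2) + 67.8

73.0437 °C


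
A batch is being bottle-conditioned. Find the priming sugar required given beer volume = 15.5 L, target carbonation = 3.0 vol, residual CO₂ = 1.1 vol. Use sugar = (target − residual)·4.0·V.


sugar = (3.0 − 1.1)·4.0·15.5

117.8000 g


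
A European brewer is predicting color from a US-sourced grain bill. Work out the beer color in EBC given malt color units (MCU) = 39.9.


SRM = 1.4922·MCU^0.6859;  EBC = SRM·1.97
SRM = 1.4922·39.9^0.6859 = 18.7040
EBC = 18.7040·1.97

36.8469 EBC


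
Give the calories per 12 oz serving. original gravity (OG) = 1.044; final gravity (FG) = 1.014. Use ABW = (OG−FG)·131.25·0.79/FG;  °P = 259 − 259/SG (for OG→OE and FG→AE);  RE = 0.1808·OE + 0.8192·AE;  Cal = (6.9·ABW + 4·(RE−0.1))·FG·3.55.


ABW = (1.044 − 1.014)·131.25·0.79/1.014 = 3.0677
OE = 259 − 259/1.044 = 10.9157 °P
AE = 259 − 259/1.014 = 3.5759 °P
RE = 0.1808·10.9157 + 0.8192·3.5759 = 4.9030 °P
Cal = (6.9·3.0677 + 4·(4.9030−0.1))·1.014·3.55

145.3517 kcal


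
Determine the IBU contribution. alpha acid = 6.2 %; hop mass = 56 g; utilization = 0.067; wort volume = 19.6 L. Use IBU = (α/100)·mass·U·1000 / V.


IBU = (6.2/100)·56·0.067·1000 / 19.6

11.8686 IBU


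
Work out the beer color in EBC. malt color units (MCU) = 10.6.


SRM = 1.4922·MCU^0.6859;  EBC = SRM·1.97
SRM = 1.4922·10.6^0.6859 = 7.5350
EBC = 7.5350·1.97

14.8440 EBC


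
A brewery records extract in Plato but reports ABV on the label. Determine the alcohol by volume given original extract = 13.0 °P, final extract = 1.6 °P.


SG = 259/(259 − P);  ABV = (OG − FG)·131.25
OG = 259/(259 − 13.0) = 1.0528
FG = 259/(259 − 1.6) = 1.0062
ABV = (1.0528 − 1.0062)·131.25

6.1201 % ABV


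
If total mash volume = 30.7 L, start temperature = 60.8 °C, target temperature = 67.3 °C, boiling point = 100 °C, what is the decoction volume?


V_dec = V_total·(T_target − T_start)/(T_boil − T_start)
V_dec = 30.7·(67.3 − 60.8)/(100 − 60.8)

5.0906 L


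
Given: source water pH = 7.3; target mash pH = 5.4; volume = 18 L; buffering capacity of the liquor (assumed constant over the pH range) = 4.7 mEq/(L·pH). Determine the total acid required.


acid = buffering capacity · (pH_source − pH_target) · V
acid = 4.7 · (7.3 − 5.4) · 18

160.7400 mEq


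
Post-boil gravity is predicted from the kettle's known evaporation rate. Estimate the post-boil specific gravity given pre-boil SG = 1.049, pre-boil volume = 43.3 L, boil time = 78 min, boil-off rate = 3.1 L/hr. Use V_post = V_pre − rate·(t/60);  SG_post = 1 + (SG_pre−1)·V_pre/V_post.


V_post = 43.3 − 3.1·(78/60) = 39.2700
SG_post = 1 + (1.049 − 1)·43.3/39.2700

1.0540


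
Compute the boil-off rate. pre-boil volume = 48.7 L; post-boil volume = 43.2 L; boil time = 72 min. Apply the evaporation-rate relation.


rate = (V_pre − V_post) / (t_min/60)
rate = (48.7 − 43.2) / (72/60)

4.5833 L/hr


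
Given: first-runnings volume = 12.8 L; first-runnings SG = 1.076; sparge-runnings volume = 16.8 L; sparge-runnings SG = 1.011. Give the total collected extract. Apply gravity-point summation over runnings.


total = Σ (SG_i − 1)·1000·V_i
first = (1.076 − 1)·1000·12.8 = 972.8000
sparge = (1.011 − 1)·1000·16.8 = 184.8000
total = 972.8000 + 184.8000

1157.6000 gravity·L


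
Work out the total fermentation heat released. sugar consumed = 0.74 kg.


Q = m_sugar · 590 kJ/kg
Q = 0.74 · 590

436.6000 kJ


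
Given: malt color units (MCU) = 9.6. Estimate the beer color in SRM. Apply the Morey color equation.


SRM = 1.4922 · MCU^0.6859
SRM = 1.4922 · 9.6^0.6859

7.0399 SRM


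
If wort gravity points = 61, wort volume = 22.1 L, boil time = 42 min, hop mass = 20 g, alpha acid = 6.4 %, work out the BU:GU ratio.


U = 1.65·0.000125^(GP/1000)·(1−e^(−0.04t))/4.15;  IBU = (α/100)·m·U·1000/V;  BU:GU = IBU/GP
U = 1.65·0.000125^(61/1000)·(1−e^(−0.04·42))/4.15 = 0.1870
IBU = (6.4/100)·20·0.1870·1000/22.1 = 10.8290
BU:GU = 10.8290/61

0.1775


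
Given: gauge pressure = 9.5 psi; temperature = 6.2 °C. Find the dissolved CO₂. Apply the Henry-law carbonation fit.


vols = (P + 14.695)·(0.01821 + 0.09011·e^(−0.04·T))
vols = (9.5 + 14.695)·(0.01821 + 0.09011·e^(−0.04·6.2))

2.1419 volumes


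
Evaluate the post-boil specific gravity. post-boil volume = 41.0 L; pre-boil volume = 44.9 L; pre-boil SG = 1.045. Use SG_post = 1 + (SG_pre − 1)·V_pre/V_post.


pts_pre = (1.045 − 1)·1000 = 45.0000
pts_post = 45.0000·44.9/41.0 = 49.2805
SG_post = 1 + 49.2805/1000

1.0493


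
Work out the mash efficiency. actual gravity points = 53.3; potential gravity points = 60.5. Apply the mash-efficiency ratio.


efficiency = actual / potential × 100
efficiency = 53.3 / 60.5 × 100

88.0992 %
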